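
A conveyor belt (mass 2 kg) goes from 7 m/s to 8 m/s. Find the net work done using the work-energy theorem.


Given: m = 2 kg, v0 = 7 m/s, v = 8 m/s
Using W = (1/2)*m*(v^2 - v0^2)
v^2 = 8^2 = 64
v0^2 = 7^2 = 49
v^2 - v0^2 = 64 - 49 = 15
W = (1/2)*2*15 = 15 J

15 J


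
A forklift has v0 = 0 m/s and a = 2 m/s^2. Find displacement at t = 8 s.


Given: v0 = 0 m/s, a = 2 m/s^2, t = 8 s
Using s = v0*t + (1/2)*a*t^2
s = 0*8 + (1/2)*2*8^2
s = 0 + (1/2)*128
s = 0 + 64
s = 64

64 m


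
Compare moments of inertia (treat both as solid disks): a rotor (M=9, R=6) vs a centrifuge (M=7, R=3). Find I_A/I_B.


Given: M1=9 kg, R1=6 m, M2=7 kg, R2=3 m
For a disk: I = (1/2)*M*R^2, so I_A/I_B = (M1*R1^2)/(M2*R2^2)
M1*R1^2 = 9*36 = 324
M2*R2^2 = 7*9 = 63
I_A/I_B = 324/63 = 36/7

36/7


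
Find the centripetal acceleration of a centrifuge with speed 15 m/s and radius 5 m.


Given: v = 15 m/s, r = 5 m
Using a_c = v^2 / r
a_c = 15^2 / 5
a_c = 225 / 5
a_c = 45 m/s^2

45 m/s^2


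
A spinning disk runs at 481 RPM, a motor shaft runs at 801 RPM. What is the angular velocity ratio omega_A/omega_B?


Given: RPM_A = 481, RPM_B = 801
omega = 2*pi*RPM/60, so omega_A/omega_B = RPM_A / RPM_B
omega_A/omega_B = 481 / 801
omega_A/omega_B = 481/801

481/801


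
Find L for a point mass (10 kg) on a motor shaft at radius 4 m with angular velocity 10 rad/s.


Given: m = 10 kg, r = 4 m, omega = 10 rad/s
For a point mass: I = m*r^2
I = 10*4^2 = 10*16 = 160
L = I*omega = 160*10
L = 1600 kg*m^2/s

1600 kg*m^2/s


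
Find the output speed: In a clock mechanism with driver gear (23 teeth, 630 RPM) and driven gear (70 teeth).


Given: N1 = 23 teeth, w1 = 630 RPM, N2 = 70 teeth
Using N1*w1 = N2*w2
w2 = N1*w1 / N2
w2 = 23*630 / 70
w2 = 14490 / 70
w2 = 207 RPM

207 RPM


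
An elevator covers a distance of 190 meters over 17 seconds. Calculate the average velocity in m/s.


Given: distance d = 190 m, time t = 17 s
Using v = d / t
v = 190 / 17
v = 190/17 m/s

190/17 m/s


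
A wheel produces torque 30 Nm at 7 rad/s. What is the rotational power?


Given: tau = 30 Nm, omega = 7 rad/s
Using P = tau * omega
P = 30 * 7
P = 210 W

210 W


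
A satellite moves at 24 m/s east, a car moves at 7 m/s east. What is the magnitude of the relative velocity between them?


Given: v_A = 24 m/s east, v_B = 7 m/s east
Both move in the same direction; relative speed = |v_A - v_B|
|24 - 7| = |17|
= 17 m/s

17 m/s


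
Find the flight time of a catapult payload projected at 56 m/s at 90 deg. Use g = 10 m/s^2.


Given: v0 = 56 m/s, theta = 90 deg, g = 10 m/s^2
sin(90) = 1
Using T = 2*v0*sin(theta) / g
T = 2*56*1 / 10
T = 112 / 10
T = 56/5 s

56/5 s


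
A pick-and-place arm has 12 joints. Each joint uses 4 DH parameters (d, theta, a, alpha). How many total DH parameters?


Given: 12 joints, 4 DH parameters per joint (d, theta, a, alpha)
Total DH parameters = number_of_joints * 4
Total = 12 * 4
Total = 48

48


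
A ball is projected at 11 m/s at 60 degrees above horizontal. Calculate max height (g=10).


Given: v0 = 11 m/s, theta = 60 deg, g = 10 m/s^2
sin^2(60) = 3/4
Using H = v0^2 * sin^2(theta) / (2*g)
H = 11^2 * 3/4 / (2*10)
H = 121 * 3/4 / 20
H = 363/4 / 20
H = 363/80 m

363/80 m


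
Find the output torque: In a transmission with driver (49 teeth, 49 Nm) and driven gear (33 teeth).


Given: N1 = 49, N2 = 33, T1 = 49 Nm
Using T2/T1 = N2/N1
T2 = T1 * N2 / N1
T2 = 49 * 33 / 49
T2 = 1617 / 49
T2 = 33 Nm

33 Nm


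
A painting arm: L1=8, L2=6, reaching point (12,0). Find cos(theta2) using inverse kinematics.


Given: L1 = 8, L2 = 6, target (x, y) = (12, 0)
Using cos(theta2) = (x^2 + y^2 - L1^2 - L2^2) / (2*L1*L2)
x^2 + y^2 = 12^2 + 0 = 144
L1^2 + L2^2 = 64 + 36 = 100
Numerator = 144 - 100 = 44
Denominator = 2*8*6 = 96
cos(theta2) = 44/96 = 11/24

11/24


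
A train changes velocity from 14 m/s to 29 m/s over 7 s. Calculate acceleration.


Given: initial velocity v0 = 14 m/s, final velocity v = 29 m/s, time t = 7 s
Using a = (v - v0) / t
a = (29 - 14) / 7
a = 15 / 7
a = 15/7 m/s^2

15/7 m/s^2


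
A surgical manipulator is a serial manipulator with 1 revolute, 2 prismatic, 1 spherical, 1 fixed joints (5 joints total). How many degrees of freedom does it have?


Given: serial robot with 1 revolute, 2 prismatic, 1 spherical, 1 fixed joints
DOF contribution per joint type: revolute=1, prismatic=1, spherical=3, fixed=0
DOF = 1*1 + 2*1 + 1*3 + 1*0
DOF = 6

6


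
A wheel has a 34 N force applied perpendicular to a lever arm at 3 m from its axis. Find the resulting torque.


Given: F = 34 N, r = 3 m, angle = 90 deg (perpendicular)
Using tau = F * r * sin(90)
sin(90) = 1
tau = 34 * 3 * 1
tau = 102 Nm

102 Nm


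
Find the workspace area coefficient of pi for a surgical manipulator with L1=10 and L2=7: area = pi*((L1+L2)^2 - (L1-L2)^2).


Given: L1 = 10, L2 = 7
(L1+L2)^2 = (17)^2 = 289
(L1-L2)^2 = (3)^2 = 9
Difference = 289 - 9 = 280
This equals 4*L1*L2 = 4*10*7 = 280
Workspace area = 280*pi

280


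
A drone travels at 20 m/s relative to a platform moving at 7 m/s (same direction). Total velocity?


Given: object velocity = 20 m/s, platform velocity = 7 m/s (same direction)
Using classical velocity addition: v_total = v_object + v_platform
v_total = 20 + 7
v_total = 27 m/s

27 m/s


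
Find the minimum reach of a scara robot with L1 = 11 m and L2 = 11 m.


Given: L1 = 11 m, L2 = 11 m
For a 2-link planar arm, min reach = |L1 - L2| (second link folded back)
Min reach = |11 - 11|
Min reach = 0 m

0 m


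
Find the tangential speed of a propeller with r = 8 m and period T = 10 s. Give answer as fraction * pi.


Given: radius r = 8 m, period T = 10 s
Using v = 2*pi*r / T
v = 2*pi*8 / 10
v = 16*pi / 10
v = 8/5*pi m/s

8/5*pi m/s


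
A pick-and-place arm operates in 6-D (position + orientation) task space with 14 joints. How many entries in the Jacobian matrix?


Given: task space dimension = 6, joints = 14
Jacobian is a 6 x 14 matrix
Total entries = rows * columns
Total = 6 * 14
Total = 84

84


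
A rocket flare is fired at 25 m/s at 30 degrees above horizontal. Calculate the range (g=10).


Given: v0 = 25 m/s, theta = 30 deg, g = 10 m/s^2
sin(2*30) = sin(60) = sqrt(3)/2
Using R = v0^2 * sin(2*theta) / g
R = 25^2 * (sqrt(3)/2) / 10
R = 625 * sqrt(3) / 20
R = 125/4*sqrt(3) m

125/4*sqrt(3) m


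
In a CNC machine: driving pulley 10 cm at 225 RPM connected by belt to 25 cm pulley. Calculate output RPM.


Given: D1 = 10 cm, w1 = 225 RPM, D2 = 25 cm
Using D1*w1 = D2*w2
w2 = D1*w1 / D2
w2 = 10*225 / 25
w2 = 2250 / 25
w2 = 90 RPM

90 RPM


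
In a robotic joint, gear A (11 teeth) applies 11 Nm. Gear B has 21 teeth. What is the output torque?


Given: N1 = 11, N2 = 21, T1 = 11 Nm
Using T2/T1 = N2/N1
T2 = T1 * N2 / N1
T2 = 11 * 21 / 11
T2 = 231 / 11
T2 = 21 Nm

21 Nm


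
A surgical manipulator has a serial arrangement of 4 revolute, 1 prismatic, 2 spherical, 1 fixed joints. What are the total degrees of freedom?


Given: serial robot with 4 revolute, 1 prismatic, 2 spherical, 1 fixed joints
DOF contribution per joint type: revolute=1, prismatic=1, spherical=3, fixed=0
DOF = 4*1 + 1*1 + 2*3 + 1*0
DOF = 11

11


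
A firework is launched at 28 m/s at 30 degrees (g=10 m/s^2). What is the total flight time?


Given: v0 = 28 m/s, theta = 30 deg, g = 10 m/s^2
sin(30) = 1/2
Using T = 2*v0*sin(theta) / g
T = 2*28*1/2 / 10
T = 28 / 10
T = 14/5 s

14/5 s


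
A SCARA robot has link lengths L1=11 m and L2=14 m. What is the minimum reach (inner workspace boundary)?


Given: L1 = 11 m, L2 = 14 m
For a 2-link planar arm, min reach = |L1 - L2| (second link folded back)
Min reach = |11 - 14|
Min reach = 3 m

3 m


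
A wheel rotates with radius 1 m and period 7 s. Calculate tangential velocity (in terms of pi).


Given: radius r = 1 m, period T = 7 s
Using v = 2*pi*r / T
v = 2*pi*1 / 7
v = 2*pi / 7
v = 2/7*pi m/s

2/7*pi m/s


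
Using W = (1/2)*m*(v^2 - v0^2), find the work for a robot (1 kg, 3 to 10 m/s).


Given: m = 1 kg, v0 = 3 m/s, v = 10 m/s
Using W = (1/2)*m*(v^2 - v0^2)
v^2 = 10^2 = 100
v0^2 = 3^2 = 9
v^2 - v0^2 = 100 - 9 = 91
W = (1/2)*1*91 = 91/2 J

91/2 J


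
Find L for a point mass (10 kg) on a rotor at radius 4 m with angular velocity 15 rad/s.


Given: m = 10 kg, r = 4 m, omega = 15 rad/s
For a point mass: I = m*r^2
I = 10*4^2 = 10*16 = 160
L = I*omega = 160*15
L = 2400 kg*m^2/s

2400 kg*m^2/s


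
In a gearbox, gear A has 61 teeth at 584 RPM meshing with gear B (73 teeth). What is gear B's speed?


Given: N1 = 61 teeth, w1 = 584 RPM, N2 = 73 teeth
Using N1*w1 = N2*w2
w2 = N1*w1 / N2
w2 = 61*584 / 73
w2 = 35624 / 73
w2 = 488 RPM

488 RPM


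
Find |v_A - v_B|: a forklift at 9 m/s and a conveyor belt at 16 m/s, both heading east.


Given: v_A = 9 m/s east, v_B = 16 m/s east
Both move in the same direction; relative speed = |v_A - v_B|
|9 - 16| = |-7|
= 7 m/s

7 m/s


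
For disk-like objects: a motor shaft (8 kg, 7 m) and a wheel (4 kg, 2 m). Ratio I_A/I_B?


Given: M1=8 kg, R1=7 m, M2=4 kg, R2=2 m
For a disk: I = (1/2)*M*R^2, so I_A/I_B = (M1*R1^2)/(M2*R2^2)
M1*R1^2 = 8*49 = 392
M2*R2^2 = 4*4 = 16
I_A/I_B = 392/16 = 49/2

49/2


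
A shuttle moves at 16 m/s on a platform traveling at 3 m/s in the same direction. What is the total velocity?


Given: object velocity = 16 m/s, platform velocity = 3 m/s (same direction)
Using classical velocity addition: v_total = v_object + v_platform
v_total = 16 + 3
v_total = 19 m/s

19 m/s


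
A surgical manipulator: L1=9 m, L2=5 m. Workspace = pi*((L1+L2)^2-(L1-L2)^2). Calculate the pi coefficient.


Given: L1 = 9, L2 = 5
(L1+L2)^2 = (14)^2 = 196
(L1-L2)^2 = (4)^2 = 16
Difference = 196 - 16 = 180
This equals 4*L1*L2 = 4*9*5 = 180
Workspace area = 180*pi

180


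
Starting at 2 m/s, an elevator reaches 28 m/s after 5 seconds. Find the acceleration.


Given: initial velocity v0 = 2 m/s, final velocity v = 28 m/s, time t = 5 s
Using a = (v - v0) / t
a = (28 - 2) / 5
a = 26 / 5
a = 26/5 m/s^2

26/5 m/s^2


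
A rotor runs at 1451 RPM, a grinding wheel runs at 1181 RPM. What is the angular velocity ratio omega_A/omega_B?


Given: RPM_A = 1451, RPM_B = 1181
omega = 2*pi*RPM/60, so omega_A/omega_B = RPM_A / RPM_B
omega_A/omega_B = 1451 / 1181
omega_A/omega_B = 1451/1181

1451/1181


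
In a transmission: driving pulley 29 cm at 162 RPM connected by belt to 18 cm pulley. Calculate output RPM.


Given: D1 = 29 cm, w1 = 162 RPM, D2 = 18 cm
Using D1*w1 = D2*w2
w2 = D1*w1 / D2
w2 = 29*162 / 18
w2 = 4698 / 18
w2 = 261 RPM

261 RPM


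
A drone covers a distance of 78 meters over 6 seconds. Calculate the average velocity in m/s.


Given: distance d = 78 m, time t = 6 s
Using v = d / t
v = 78 / 6
v = 13 m/s

13 m/s


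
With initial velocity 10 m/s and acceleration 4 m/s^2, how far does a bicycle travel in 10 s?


Given: v0 = 10 m/s, a = 4 m/s^2, t = 10 s
Using s = v0*t + (1/2)*a*t^2
s = 10*10 + (1/2)*4*10^2
s = 100 + (1/2)*400
s = 100 + 200
s = 300

300 m


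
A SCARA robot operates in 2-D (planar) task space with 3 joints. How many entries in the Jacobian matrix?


Given: task space dimension = 2, joints = 3
Jacobian is a 2 x 3 matrix
Total entries = rows * columns
Total = 2 * 3
Total = 6

6


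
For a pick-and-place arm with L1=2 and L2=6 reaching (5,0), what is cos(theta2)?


Given: L1 = 2, L2 = 6, target (x, y) = (5, 0)
Using cos(theta2) = (x^2 + y^2 - L1^2 - L2^2) / (2*L1*L2)
x^2 + y^2 = 5^2 + 0 = 25
L1^2 + L2^2 = 4 + 36 = 40
Numerator = 25 - 40 = -15
Denominator = 2*2*6 = 24
cos(theta2) = -15/24 = -5/8

-5/8


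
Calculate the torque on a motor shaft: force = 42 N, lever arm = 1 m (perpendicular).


Given: F = 42 N, r = 1 m, angle = 90 deg (perpendicular)
Using tau = F * r * sin(90)
sin(90) = 1
tau = 42 * 1 * 1
tau = 42 Nm

42 Nm


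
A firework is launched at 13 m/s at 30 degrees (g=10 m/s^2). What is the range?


Given: v0 = 13 m/s, theta = 30 deg, g = 10 m/s^2
sin(2*30) = sin(60) = sqrt(3)/2
Using R = v0^2 * sin(2*theta) / g
R = 13^2 * (sqrt(3)/2) / 10
R = 169 * sqrt(3) / 20
R = 169/20*sqrt(3) m

169/20*sqrt(3) m


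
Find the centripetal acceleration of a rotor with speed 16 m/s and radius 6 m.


Given: v = 16 m/s, r = 6 m
Using a_c = v^2 / r
a_c = 16^2 / 6
a_c = 256 / 6
a_c = 128/3 m/s^2

128/3 m/s^2


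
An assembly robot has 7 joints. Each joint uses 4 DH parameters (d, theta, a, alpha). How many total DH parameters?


Given: 7 joints, 4 DH parameters per joint (d, theta, a, alpha)
Total DH parameters = number_of_joints * 4
Total = 7 * 4
Total = 28

28


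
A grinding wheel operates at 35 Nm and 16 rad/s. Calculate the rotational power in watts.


Given: tau = 35 Nm, omega = 16 rad/s
Using P = tau * omega
P = 35 * 16
P = 560 W

560 W


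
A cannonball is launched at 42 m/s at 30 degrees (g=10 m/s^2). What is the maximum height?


Given: v0 = 42 m/s, theta = 30 deg, g = 10 m/s^2
sin^2(30) = 1/4
Using H = v0^2 * sin^2(theta) / (2*g)
H = 42^2 * 1/4 / (2*10)
H = 1764 * 1/4 / 20
H = 441 / 20
H = 441/20 m

441/20 m


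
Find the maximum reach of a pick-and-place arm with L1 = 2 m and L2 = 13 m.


Given: L1 = 2 m, L2 = 13 m
For a 2-link planar arm, max reach = L1 + L2 (fully extended)
Max reach = 2 + 13
Max reach = 15 m

15 m


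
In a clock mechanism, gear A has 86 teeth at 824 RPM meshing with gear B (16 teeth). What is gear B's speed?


Given: N1 = 86 teeth, w1 = 824 RPM, N2 = 16 teeth
Using N1*w1 = N2*w2
w2 = N1*w1 / N2
w2 = 86*824 / 16
w2 = 70864 / 16
w2 = 4429 RPM

4429 RPM


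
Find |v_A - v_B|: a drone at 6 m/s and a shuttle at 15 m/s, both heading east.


Given: v_A = 6 m/s east, v_B = 15 m/s east
Both move in the same direction; relative speed = |v_A - v_B|
|6 - 15| = |-9|
= 9 m/s

9 m/s


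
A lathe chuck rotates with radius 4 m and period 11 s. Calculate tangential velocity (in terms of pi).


Given: radius r = 4 m, period T = 11 s
Using v = 2*pi*r / T
v = 2*pi*4 / 11
v = 8*pi / 11
v = 8/11*pi m/s

8/11*pi m/s


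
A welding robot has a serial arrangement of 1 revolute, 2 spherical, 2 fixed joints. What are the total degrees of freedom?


Given: serial robot with 1 revolute, 2 spherical, 2 fixed joints
DOF contribution per joint type: revolute=1, prismatic=1, spherical=3, fixed=0
DOF = 1*1 + 2*3 + 2*0
DOF = 7

7


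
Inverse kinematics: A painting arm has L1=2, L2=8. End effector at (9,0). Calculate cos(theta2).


Given: L1 = 2, L2 = 8, target (x, y) = (9, 0)
Using cos(theta2) = (x^2 + y^2 - L1^2 - L2^2) / (2*L1*L2)
x^2 + y^2 = 9^2 + 0 = 81
L1^2 + L2^2 = 4 + 64 = 68
Numerator = 81 - 68 = 13
Denominator = 2*2*8 = 32
cos(theta2) = 13/32 = 13/32

13/32


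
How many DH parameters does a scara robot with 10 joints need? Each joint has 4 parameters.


Given: 10 joints, 4 DH parameters per joint (d, theta, a, alpha)
Total DH parameters = number_of_joints * 4
Total = 10 * 4
Total = 40

40


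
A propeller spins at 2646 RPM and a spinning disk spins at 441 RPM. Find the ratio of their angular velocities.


Given: RPM_A = 2646, RPM_B = 441
omega = 2*pi*RPM/60, so omega_A/omega_B = RPM_A / RPM_B
omega_A/omega_B = 2646 / 441
omega_A/omega_B = 6

6


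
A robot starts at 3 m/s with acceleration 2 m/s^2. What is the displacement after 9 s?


Given: v0 = 3 m/s, a = 2 m/s^2, t = 9 s
Using s = v0*t + (1/2)*a*t^2
s = 3*9 + (1/2)*2*9^2
s = 27 + (1/2)*162
s = 27 + 81
s = 108

108 m


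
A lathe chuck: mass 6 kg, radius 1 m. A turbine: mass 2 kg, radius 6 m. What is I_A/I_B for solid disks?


Given: M1=6 kg, R1=1 m, M2=2 kg, R2=6 m
For a disk: I = (1/2)*M*R^2, so I_A/I_B = (M1*R1^2)/(M2*R2^2)
M1*R1^2 = 6*1 = 6
M2*R2^2 = 2*36 = 72
I_A/I_B = 6/72 = 1/12

1/12


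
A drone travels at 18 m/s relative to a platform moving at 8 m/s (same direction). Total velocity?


Given: object velocity = 18 m/s, platform velocity = 8 m/s (same direction)
Using classical velocity addition: v_total = v_object + v_platform
v_total = 18 + 8
v_total = 26 m/s

26 m/s


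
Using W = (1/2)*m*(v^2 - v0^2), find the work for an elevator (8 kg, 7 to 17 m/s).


Given: m = 8 kg, v0 = 7 m/s, v = 17 m/s
Using W = (1/2)*m*(v^2 - v0^2)
v^2 = 17^2 = 289
v0^2 = 7^2 = 49
v^2 - v0^2 = 289 - 49 = 240
W = (1/2)*8*240 = 960 J

960 J


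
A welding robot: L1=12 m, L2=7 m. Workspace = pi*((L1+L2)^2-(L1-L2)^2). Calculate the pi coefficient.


Given: L1 = 12, L2 = 7
(L1+L2)^2 = (19)^2 = 361
(L1-L2)^2 = (5)^2 = 25
Difference = 361 - 25 = 336
This equals 4*L1*L2 = 4*12*7 = 336
Workspace area = 336*pi

336


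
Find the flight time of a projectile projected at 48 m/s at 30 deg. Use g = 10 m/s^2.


Given: v0 = 48 m/s, theta = 30 deg, g = 10 m/s^2
sin(30) = 1/2
Using T = 2*v0*sin(theta) / g
T = 2*48*1/2 / 10
T = 48 / 10
T = 24/5 s

24/5 s


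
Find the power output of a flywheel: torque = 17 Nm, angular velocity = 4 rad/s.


Given: tau = 17 Nm, omega = 4 rad/s
Using P = tau * omega
P = 17 * 4
P = 68 W

68 W


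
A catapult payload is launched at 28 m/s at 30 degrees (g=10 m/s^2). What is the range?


Given: v0 = 28 m/s, theta = 30 deg, g = 10 m/s^2
sin(2*30) = sin(60) = sqrt(3)/2
Using R = v0^2 * sin(2*theta) / g
R = 28^2 * (sqrt(3)/2) / 10
R = 784 * sqrt(3) / 20
R = 196/5*sqrt(3) m

196/5*sqrt(3) m


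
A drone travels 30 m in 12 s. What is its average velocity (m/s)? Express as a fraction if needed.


Given: distance d = 30 m, time t = 12 s
Using v = d / t
v = 30 / 12
v = 5/2 m/s

5/2 m/s


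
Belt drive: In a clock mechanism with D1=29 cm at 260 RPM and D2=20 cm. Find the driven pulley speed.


Given: D1 = 29 cm, w1 = 260 RPM, D2 = 20 cm
Using D1*w1 = D2*w2
w2 = D1*w1 / D2
w2 = 29*260 / 20
w2 = 7540 / 20
w2 = 377 RPM

377 RPM


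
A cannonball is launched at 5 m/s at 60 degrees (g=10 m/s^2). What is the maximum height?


Given: v0 = 5 m/s, theta = 60 deg, g = 10 m/s^2
sin^2(60) = 3/4
Using H = v0^2 * sin^2(theta) / (2*g)
H = 5^2 * 3/4 / (2*10)
H = 25 * 3/4 / 20
H = 75/4 / 20
H = 15/16 m

15/16 m


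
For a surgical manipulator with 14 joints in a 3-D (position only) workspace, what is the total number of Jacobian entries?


Given: task space dimension = 3, joints = 14
Jacobian is a 3 x 14 matrix
Total entries = rows * columns
Total = 3 * 14
Total = 42

42


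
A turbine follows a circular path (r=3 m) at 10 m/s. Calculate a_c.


Given: v = 10 m/s, r = 3 m
Using a_c = v^2 / r
a_c = 10^2 / 3
a_c = 100 / 3
a_c = 100/3 m/s^2

100/3 m/s^2


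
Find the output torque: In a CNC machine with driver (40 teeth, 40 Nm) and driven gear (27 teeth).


Given: N1 = 40, N2 = 27, T1 = 40 Nm
Using T2/T1 = N2/N1
T2 = T1 * N2 / N1
T2 = 40 * 27 / 40
T2 = 1080 / 40
T2 = 27 Nm

27 Nm


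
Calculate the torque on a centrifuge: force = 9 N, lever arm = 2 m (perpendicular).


Given: F = 9 N, r = 2 m, angle = 90 deg (perpendicular)
Using tau = F * r * sin(90)
sin(90) = 1
tau = 9 * 2 * 1
tau = 18 Nm

18 Nm


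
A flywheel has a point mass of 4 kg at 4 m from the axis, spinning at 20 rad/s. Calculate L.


Given: m = 4 kg, r = 4 m, omega = 20 rad/s
For a point mass: I = m*r^2
I = 4*4^2 = 4*16 = 64
L = I*omega = 64*20
L = 1280 kg*m^2/s

1280 kg*m^2/s


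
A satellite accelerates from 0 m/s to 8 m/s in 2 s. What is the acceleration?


Given: initial velocity v0 = 0 m/s, final velocity v = 8 m/s, time t = 2 s
Using a = (v - v0) / t
a = (8 - 0) / 2
a = 8 / 2
a = 4 m/s^2

4 m/s^2


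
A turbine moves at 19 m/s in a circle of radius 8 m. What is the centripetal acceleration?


Given: v = 19 m/s, r = 8 m
Using a_c = v^2 / r
a_c = 19^2 / 8
a_c = 361 / 8
a_c = 361/8 m/s^2

361/8 m/s^2


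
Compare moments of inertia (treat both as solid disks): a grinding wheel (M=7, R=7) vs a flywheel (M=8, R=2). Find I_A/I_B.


Given: M1=7 kg, R1=7 m, M2=8 kg, R2=2 m
For a disk: I = (1/2)*M*R^2, so I_A/I_B = (M1*R1^2)/(M2*R2^2)
M1*R1^2 = 7*49 = 343
M2*R2^2 = 8*4 = 32
I_A/I_B = 343/32 = 343/32

343/32


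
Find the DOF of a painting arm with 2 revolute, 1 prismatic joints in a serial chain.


Given: serial robot with 2 revolute, 1 prismatic joints
DOF contribution per joint type: revolute=1, prismatic=1, spherical=3, fixed=0
DOF = 2*1 + 1*1
DOF = 3

3


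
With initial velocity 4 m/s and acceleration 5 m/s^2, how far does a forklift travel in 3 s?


Given: v0 = 4 m/s, a = 5 m/s^2, t = 3 s
Using s = v0*t + (1/2)*a*t^2
s = 4*3 + (1/2)*5*3^2
s = 12 + (1/2)*45
s = 12 + 45/2
s = 69/2

69/2 m


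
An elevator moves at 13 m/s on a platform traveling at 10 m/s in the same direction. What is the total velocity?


Given: object velocity = 13 m/s, platform velocity = 10 m/s (same direction)
Using classical velocity addition: v_total = v_object + v_platform
v_total = 13 + 10
v_total = 23 m/s

23 m/s


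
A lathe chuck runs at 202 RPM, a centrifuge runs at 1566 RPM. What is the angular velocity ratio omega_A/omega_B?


Given: RPM_A = 202, RPM_B = 1566
omega = 2*pi*RPM/60, so omega_A/omega_B = RPM_A / RPM_B
omega_A/omega_B = 202 / 1566
omega_A/omega_B = 101/783

101/783


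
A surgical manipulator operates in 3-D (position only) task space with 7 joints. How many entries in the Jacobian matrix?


Given: task space dimension = 3, joints = 7
Jacobian is a 3 x 7 matrix
Total entries = rows * columns
Total = 3 * 7
Total = 21

21


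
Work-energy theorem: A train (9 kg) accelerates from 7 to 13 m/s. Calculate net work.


Given: m = 9 kg, v0 = 7 m/s, v = 13 m/s
Using W = (1/2)*m*(v^2 - v0^2)
v^2 = 13^2 = 169
v0^2 = 7^2 = 49
v^2 - v0^2 = 169 - 49 = 120
W = (1/2)*9*120 = 540 J

540 J


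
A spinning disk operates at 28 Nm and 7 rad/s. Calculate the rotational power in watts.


Given: tau = 28 Nm, omega = 7 rad/s
Using P = tau * omega
P = 28 * 7
P = 196 W

196 W


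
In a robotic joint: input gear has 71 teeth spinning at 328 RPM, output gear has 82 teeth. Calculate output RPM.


Given: N1 = 71 teeth, w1 = 328 RPM, N2 = 82 teeth
Using N1*w1 = N2*w2
w2 = N1*w1 / N2
w2 = 71*328 / 82
w2 = 23288 / 82
w2 = 284 RPM

284 RPM


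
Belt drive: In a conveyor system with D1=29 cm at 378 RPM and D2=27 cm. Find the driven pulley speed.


Given: D1 = 29 cm, w1 = 378 RPM, D2 = 27 cm
Using D1*w1 = D2*w2
w2 = D1*w1 / D2
w2 = 29*378 / 27
w2 = 10962 / 27
w2 = 406 RPM

406 RPM


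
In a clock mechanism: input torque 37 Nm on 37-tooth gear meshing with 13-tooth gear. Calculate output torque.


Given: N1 = 37, N2 = 13, T1 = 37 Nm
Using T2/T1 = N2/N1
T2 = T1 * N2 / N1
T2 = 37 * 13 / 37
T2 = 481 / 37
T2 = 13 Nm

13 Nm


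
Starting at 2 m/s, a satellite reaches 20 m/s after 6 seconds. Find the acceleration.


Given: initial velocity v0 = 2 m/s, final velocity v = 20 m/s, time t = 6 s
Using a = (v - v0) / t
a = (20 - 2) / 6
a = 18 / 6
a = 3 m/s^2

3 m/s^2


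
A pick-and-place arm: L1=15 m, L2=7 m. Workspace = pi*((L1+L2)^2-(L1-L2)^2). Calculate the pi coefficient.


Given: L1 = 15, L2 = 7
(L1+L2)^2 = (22)^2 = 484
(L1-L2)^2 = (8)^2 = 64
Difference = 484 - 64 = 420
This equals 4*L1*L2 = 4*15*7 = 420
Workspace area = 420*pi

420


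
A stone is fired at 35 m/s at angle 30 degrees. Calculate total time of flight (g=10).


Given: v0 = 35 m/s, theta = 30 deg, g = 10 m/s^2
sin(30) = 1/2
Using T = 2*v0*sin(theta) / g
T = 2*35*1/2 / 10
T = 35 / 10
T = 7/2 s

7/2 s


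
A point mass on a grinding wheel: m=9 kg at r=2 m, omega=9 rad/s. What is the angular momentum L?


Given: m = 9 kg, r = 2 m, omega = 9 rad/s
For a point mass: I = m*r^2
I = 9*2^2 = 9*4 = 36
L = I*omega = 36*9
L = 324 kg*m^2/s

324 kg*m^2/s


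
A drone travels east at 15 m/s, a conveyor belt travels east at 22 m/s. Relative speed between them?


Given: v_A = 15 m/s east, v_B = 22 m/s east
Both move in the same direction; relative speed = |v_A - v_B|
|15 - 22| = |-7|
= 7 m/s

7 m/s


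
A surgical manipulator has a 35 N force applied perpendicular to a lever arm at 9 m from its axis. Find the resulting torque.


Given: F = 35 N, r = 9 m, angle = 90 deg (perpendicular)
Using tau = F * r * sin(90)
sin(90) = 1
tau = 35 * 9 * 1
tau = 315 Nm

315 Nm


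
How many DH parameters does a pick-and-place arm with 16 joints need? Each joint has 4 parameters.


Given: 16 joints, 4 DH parameters per joint (d, theta, a, alpha)
Total DH parameters = number_of_joints * 4
Total = 16 * 4
Total = 64

64


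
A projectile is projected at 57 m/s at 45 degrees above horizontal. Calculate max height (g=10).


Given: v0 = 57 m/s, theta = 45 deg, g = 10 m/s^2
sin^2(45) = 1/2
Using H = v0^2 * sin^2(theta) / (2*g)
H = 57^2 * 1/2 / (2*10)
H = 3249 * 1/2 / 20
H = 3249/2 / 20
H = 3249/40 m

3249/40 m


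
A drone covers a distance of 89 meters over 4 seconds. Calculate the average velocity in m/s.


Given: distance d = 89 m, time t = 4 s
Using v = d / t
v = 89 / 4
v = 89/4 m/s

89/4 m/s


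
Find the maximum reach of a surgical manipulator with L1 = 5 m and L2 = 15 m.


Given: L1 = 5 m, L2 = 15 m
For a 2-link planar arm, max reach = L1 + L2 (fully extended)
Max reach = 5 + 15
Max reach = 20 m

20 m


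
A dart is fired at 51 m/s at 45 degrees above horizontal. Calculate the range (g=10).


Given: v0 = 51 m/s, theta = 45 deg, g = 10 m/s^2
sin(2*45) = sin(90) = 1
Using R = v0^2 * sin(2*theta) / g
R = 51^2 * 1 / 10
R = 2601 / 10
R = 2601/10 m

2601/10 m


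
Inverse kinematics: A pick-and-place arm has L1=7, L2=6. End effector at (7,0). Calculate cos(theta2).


Given: L1 = 7, L2 = 6, target (x, y) = (7, 0)
Using cos(theta2) = (x^2 + y^2 - L1^2 - L2^2) / (2*L1*L2)
x^2 + y^2 = 7^2 + 0 = 49
L1^2 + L2^2 = 49 + 36 = 85
Numerator = 49 - 85 = -36
Denominator = 2*7*6 = 84
cos(theta2) = -36/84 = -3/7

-3/7


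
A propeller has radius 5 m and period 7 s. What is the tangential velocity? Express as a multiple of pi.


Given: radius r = 5 m, period T = 7 s
Using v = 2*pi*r / T
v = 2*pi*5 / 7
v = 10*pi / 7
v = 10/7*pi m/s

10/7*pi m/s


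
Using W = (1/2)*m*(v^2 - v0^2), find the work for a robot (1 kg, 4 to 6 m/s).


Given: m = 1 kg, v0 = 4 m/s, v = 6 m/s
Using W = (1/2)*m*(v^2 - v0^2)
v^2 = 6^2 = 36
v0^2 = 4^2 = 16
v^2 - v0^2 = 36 - 16 = 20
W = (1/2)*1*20 = 10 J

10 J


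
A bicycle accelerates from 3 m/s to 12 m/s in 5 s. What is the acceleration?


Given: initial velocity v0 = 3 m/s, final velocity v = 12 m/s, time t = 5 s
Using a = (v - v0) / t
a = (12 - 3) / 5
a = 9 / 5
a = 9/5 m/s^2

9/5 m/s^2


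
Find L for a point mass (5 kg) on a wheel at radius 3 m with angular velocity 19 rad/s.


Given: m = 5 kg, r = 3 m, omega = 19 rad/s
For a point mass: I = m*r^2
I = 5*3^2 = 5*9 = 45
L = I*omega = 45*19
L = 855 kg*m^2/s

855 kg*m^2/s


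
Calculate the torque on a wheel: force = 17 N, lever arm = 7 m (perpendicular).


Given: F = 17 N, r = 7 m, angle = 90 deg (perpendicular)
Using tau = F * r * sin(90)
sin(90) = 1
tau = 17 * 7 * 1
tau = 119 Nm

119 Nm


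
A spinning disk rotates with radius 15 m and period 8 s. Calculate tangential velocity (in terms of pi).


Given: radius r = 15 m, period T = 8 s
Using v = 2*pi*r / T
v = 2*pi*15 / 8
v = 30*pi / 8
v = 15/4*pi m/s

15/4*pi m/s


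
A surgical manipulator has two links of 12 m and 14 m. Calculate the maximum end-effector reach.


Given: L1 = 12 m, L2 = 14 m
For a 2-link planar arm, max reach = L1 + L2 (fully extended)
Max reach = 12 + 14
Max reach = 26 m

26 m


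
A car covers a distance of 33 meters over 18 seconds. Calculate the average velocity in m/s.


Given: distance d = 33 m, time t = 18 s
Using v = d / t
v = 33 / 18
v = 11/6 m/s

11/6 m/s


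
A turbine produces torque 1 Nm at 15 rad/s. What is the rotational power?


Given: tau = 1 Nm, omega = 15 rad/s
Using P = tau * omega
P = 1 * 15
P = 15 W

15 W


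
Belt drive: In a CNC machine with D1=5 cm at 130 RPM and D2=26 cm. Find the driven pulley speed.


Given: D1 = 5 cm, w1 = 130 RPM, D2 = 26 cm
Using D1*w1 = D2*w2
w2 = D1*w1 / D2
w2 = 5*130 / 26
w2 = 650 / 26
w2 = 25 RPM

25 RPM


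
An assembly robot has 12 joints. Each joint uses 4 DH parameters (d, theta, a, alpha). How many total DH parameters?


Given: 12 joints, 4 DH parameters per joint (d, theta, a, alpha)
Total DH parameters = number_of_joints * 4
Total = 12 * 4
Total = 48

48


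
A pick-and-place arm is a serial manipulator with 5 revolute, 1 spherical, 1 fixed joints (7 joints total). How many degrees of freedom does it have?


Given: serial robot with 5 revolute, 1 spherical, 1 fixed joints
DOF contribution per joint type: revolute=1, prismatic=1, spherical=3, fixed=0
DOF = 5*1 + 1*3 + 1*0
DOF = 8

8


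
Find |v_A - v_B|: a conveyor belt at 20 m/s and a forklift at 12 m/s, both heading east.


Given: v_A = 20 m/s east, v_B = 12 m/s east
Both move in the same direction; relative speed = |v_A - v_B|
|20 - 12| = |8|
= 8 m/s

8 m/s


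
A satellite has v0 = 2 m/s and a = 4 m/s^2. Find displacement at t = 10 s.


Given: v0 = 2 m/s, a = 4 m/s^2, t = 10 s
Using s = v0*t + (1/2)*a*t^2
s = 2*10 + (1/2)*4*10^2
s = 20 + (1/2)*400
s = 20 + 200
s = 220

220 m


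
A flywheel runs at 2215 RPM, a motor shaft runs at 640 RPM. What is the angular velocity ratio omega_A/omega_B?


Given: RPM_A = 2215, RPM_B = 640
omega = 2*pi*RPM/60, so omega_A/omega_B = RPM_A / RPM_B
omega_A/omega_B = 2215 / 640
omega_A/omega_B = 443/128

443/128


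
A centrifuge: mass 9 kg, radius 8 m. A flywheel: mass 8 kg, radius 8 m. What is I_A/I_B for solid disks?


Given: M1=9 kg, R1=8 m, M2=8 kg, R2=8 m
For a disk: I = (1/2)*M*R^2, so I_A/I_B = (M1*R1^2)/(M2*R2^2)
M1*R1^2 = 9*64 = 576
M2*R2^2 = 8*64 = 512
I_A/I_B = 576/512 = 9/8

9/8


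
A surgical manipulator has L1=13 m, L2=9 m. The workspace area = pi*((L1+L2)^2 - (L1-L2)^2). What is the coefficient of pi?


Given: L1 = 13, L2 = 9
(L1+L2)^2 = (22)^2 = 484
(L1-L2)^2 = (4)^2 = 16
Difference = 484 - 16 = 468
This equals 4*L1*L2 = 4*13*9 = 468
Workspace area = 468*pi

468


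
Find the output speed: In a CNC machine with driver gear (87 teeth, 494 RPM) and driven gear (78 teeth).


Given: N1 = 87 teeth, w1 = 494 RPM, N2 = 78 teeth
Using N1*w1 = N2*w2
w2 = N1*w1 / N2
w2 = 87*494 / 78
w2 = 42978 / 78
w2 = 551 RPM

551 RPM


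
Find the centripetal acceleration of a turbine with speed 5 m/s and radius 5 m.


Given: v = 5 m/s, r = 5 m
Using a_c = v^2 / r
a_c = 5^2 / 5
a_c = 25 / 5
a_c = 5 m/s^2

5 m/s^2


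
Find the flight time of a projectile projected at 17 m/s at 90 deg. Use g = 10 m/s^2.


Given: v0 = 17 m/s, theta = 90 deg, g = 10 m/s^2
sin(90) = 1
Using T = 2*v0*sin(theta) / g
T = 2*17*1 / 10
T = 34 / 10
T = 17/5 s

17/5 s


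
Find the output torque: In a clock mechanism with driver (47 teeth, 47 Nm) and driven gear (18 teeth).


Given: N1 = 47, N2 = 18, T1 = 47 Nm
Using T2/T1 = N2/N1
T2 = T1 * N2 / N1
T2 = 47 * 18 / 47
T2 = 846 / 47
T2 = 18 Nm

18 Nm


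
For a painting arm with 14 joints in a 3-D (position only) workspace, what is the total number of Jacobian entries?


Given: task space dimension = 3, joints = 14
Jacobian is a 3 x 14 matrix
Total entries = rows * columns
Total = 3 * 14
Total = 42

42


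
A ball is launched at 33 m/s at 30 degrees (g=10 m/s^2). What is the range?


Given: v0 = 33 m/s, theta = 30 deg, g = 10 m/s^2
sin(2*30) = sin(60) = sqrt(3)/2
Using R = v0^2 * sin(2*theta) / g
R = 33^2 * (sqrt(3)/2) / 10
R = 1089 * sqrt(3) / 20
R = 1089/20*sqrt(3) m

1089/20*sqrt(3) m


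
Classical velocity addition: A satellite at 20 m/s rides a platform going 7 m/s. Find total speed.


Given: object velocity = 20 m/s, platform velocity = 7 m/s (same direction)
Using classical velocity addition: v_total = v_object + v_platform
v_total = 20 + 7
v_total = 27 m/s

27 m/s


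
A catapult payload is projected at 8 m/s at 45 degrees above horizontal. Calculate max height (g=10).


Given: v0 = 8 m/s, theta = 45 deg, g = 10 m/s^2
sin^2(45) = 1/2
Using H = v0^2 * sin^2(theta) / (2*g)
H = 8^2 * 1/2 / (2*10)
H = 64 * 1/2 / 20
H = 32 / 20
H = 8/5 m

8/5 m


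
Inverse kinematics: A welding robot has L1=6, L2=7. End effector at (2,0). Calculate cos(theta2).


Given: L1 = 6, L2 = 7, target (x, y) = (2, 0)
Using cos(theta2) = (x^2 + y^2 - L1^2 - L2^2) / (2*L1*L2)
x^2 + y^2 = 2^2 + 0 = 4
L1^2 + L2^2 = 36 + 49 = 85
Numerator = 4 - 85 = -81
Denominator = 2*6*7 = 84
cos(theta2) = -81/84 = -27/28

-27/28


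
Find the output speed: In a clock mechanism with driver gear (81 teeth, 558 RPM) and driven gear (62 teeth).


Given: N1 = 81 teeth, w1 = 558 RPM, N2 = 62 teeth
Using N1*w1 = N2*w2
w2 = N1*w1 / N2
w2 = 81*558 / 62
w2 = 45198 / 62
w2 = 729 RPM

729 RPM


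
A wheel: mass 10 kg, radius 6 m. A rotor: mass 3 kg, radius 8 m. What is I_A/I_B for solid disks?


Given: M1=10 kg, R1=6 m, M2=3 kg, R2=8 m
For a disk: I = (1/2)*M*R^2, so I_A/I_B = (M1*R1^2)/(M2*R2^2)
M1*R1^2 = 10*36 = 360
M2*R2^2 = 3*64 = 192
I_A/I_B = 360/192 = 15/8

15/8


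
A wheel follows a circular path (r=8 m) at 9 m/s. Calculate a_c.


Given: v = 9 m/s, r = 8 m
Using a_c = v^2 / r
a_c = 9^2 / 8
a_c = 81 / 8
a_c = 81/8 m/s^2

81/8 m/s^2


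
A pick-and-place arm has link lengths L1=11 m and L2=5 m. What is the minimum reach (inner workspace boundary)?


Given: L1 = 11 m, L2 = 5 m
For a 2-link planar arm, min reach = |L1 - L2| (second link folded back)
Min reach = |11 - 5|
Min reach = 6 m

6 m


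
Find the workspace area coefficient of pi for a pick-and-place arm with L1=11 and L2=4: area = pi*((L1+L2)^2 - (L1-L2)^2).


Given: L1 = 11, L2 = 4
(L1+L2)^2 = (15)^2 = 225
(L1-L2)^2 = (7)^2 = 49
Difference = 225 - 49 = 176
This equals 4*L1*L2 = 4*11*4 = 176
Workspace area = 176*pi

176


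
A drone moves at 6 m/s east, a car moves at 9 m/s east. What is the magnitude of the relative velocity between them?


Given: v_A = 6 m/s east, v_B = 9 m/s east
Both move in the same direction; relative speed = |v_A - v_B|
|6 - 9| = |-3|
= 3 m/s

3 m/s


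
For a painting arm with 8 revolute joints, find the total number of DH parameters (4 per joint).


Given: 8 joints, 4 DH parameters per joint (d, theta, a, alpha)
Total DH parameters = number_of_joints * 4
Total = 8 * 4
Total = 32

32


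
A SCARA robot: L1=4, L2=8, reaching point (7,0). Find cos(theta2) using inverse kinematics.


Given: L1 = 4, L2 = 8, target (x, y) = (7, 0)
Using cos(theta2) = (x^2 + y^2 - L1^2 - L2^2) / (2*L1*L2)
x^2 + y^2 = 7^2 + 0 = 49
L1^2 + L2^2 = 16 + 64 = 80
Numerator = 49 - 80 = -31
Denominator = 2*4*8 = 64
cos(theta2) = -31/64 = -31/64

-31/64


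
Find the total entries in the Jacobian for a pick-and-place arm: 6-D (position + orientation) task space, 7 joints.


Given: task space dimension = 6, joints = 7
Jacobian is a 6 x 7 matrix
Total entries = rows * columns
Total = 6 * 7
Total = 42

42


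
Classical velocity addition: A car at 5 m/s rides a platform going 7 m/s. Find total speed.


Given: object velocity = 5 m/s, platform velocity = 7 m/s (same direction)
Using classical velocity addition: v_total = v_object + v_platform
v_total = 5 + 7
v_total = 12 m/s

12 m/s


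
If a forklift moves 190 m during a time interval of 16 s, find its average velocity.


Given: distance d = 190 m, time t = 16 s
Using v = d / t
v = 190 / 16
v = 95/8 m/s

95/8 m/s


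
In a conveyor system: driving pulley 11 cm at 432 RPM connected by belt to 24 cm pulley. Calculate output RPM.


Given: D1 = 11 cm, w1 = 432 RPM, D2 = 24 cm
Using D1*w1 = D2*w2
w2 = D1*w1 / D2
w2 = 11*432 / 24
w2 = 4752 / 24
w2 = 198 RPM

198 RPM


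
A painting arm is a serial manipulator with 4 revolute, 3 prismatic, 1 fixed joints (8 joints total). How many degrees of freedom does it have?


Given: serial robot with 4 revolute, 3 prismatic, 1 fixed joints
DOF contribution per joint type: revolute=1, prismatic=1, spherical=3, fixed=0
DOF = 4*1 + 3*1 + 1*0
DOF = 7

7


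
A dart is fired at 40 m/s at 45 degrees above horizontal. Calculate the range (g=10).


Given: v0 = 40 m/s, theta = 45 deg, g = 10 m/s^2
sin(2*45) = sin(90) = 1
Using R = v0^2 * sin(2*theta) / g
R = 40^2 * 1 / 10
R = 1600 / 10
R = 160 m

160 m


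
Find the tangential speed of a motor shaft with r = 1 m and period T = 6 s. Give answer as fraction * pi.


Given: radius r = 1 m, period T = 6 s
Using v = 2*pi*r / T
v = 2*pi*1 / 6
v = 2*pi / 6
v = 1/3*pi m/s

1/3*pi m/s


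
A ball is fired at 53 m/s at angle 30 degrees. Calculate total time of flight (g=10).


Given: v0 = 53 m/s, theta = 30 deg, g = 10 m/s^2
sin(30) = 1/2
Using T = 2*v0*sin(theta) / g
T = 2*53*1/2 / 10
T = 53 / 10
T = 53/10 s

53/10 s


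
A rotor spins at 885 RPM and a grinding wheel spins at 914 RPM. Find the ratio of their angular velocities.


Given: RPM_A = 885, RPM_B = 914
omega = 2*pi*RPM/60, so omega_A/omega_B = RPM_A / RPM_B
omega_A/omega_B = 885 / 914
omega_A/omega_B = 885/914

885/914


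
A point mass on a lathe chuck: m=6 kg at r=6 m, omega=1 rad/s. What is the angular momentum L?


Given: m = 6 kg, r = 6 m, omega = 1 rad/s
For a point mass: I = m*r^2
I = 6*6^2 = 6*36 = 216
L = I*omega = 216*1
L = 216 kg*m^2/s

216 kg*m^2/s


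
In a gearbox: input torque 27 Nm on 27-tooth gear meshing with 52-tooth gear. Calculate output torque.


Given: N1 = 27, N2 = 52, T1 = 27 Nm
Using T2/T1 = N2/N1
T2 = T1 * N2 / N1
T2 = 27 * 52 / 27
T2 = 1404 / 27
T2 = 52 Nm

52 Nm


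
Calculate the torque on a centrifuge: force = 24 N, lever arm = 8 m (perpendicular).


Given: F = 24 N, r = 8 m, angle = 90 deg (perpendicular)
Using tau = F * r * sin(90)
sin(90) = 1
tau = 24 * 8 * 1
tau = 192 Nm

192 Nm


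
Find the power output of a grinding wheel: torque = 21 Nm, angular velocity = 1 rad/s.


Given: tau = 21 Nm, omega = 1 rad/s
Using P = tau * omega
P = 21 * 1
P = 21 W

21 W


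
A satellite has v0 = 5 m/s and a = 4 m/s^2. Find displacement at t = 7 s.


Given: v0 = 5 m/s, a = 4 m/s^2, t = 7 s
Using s = v0*t + (1/2)*a*t^2
s = 5*7 + (1/2)*4*7^2
s = 35 + (1/2)*196
s = 35 + 98
s = 133

133 m


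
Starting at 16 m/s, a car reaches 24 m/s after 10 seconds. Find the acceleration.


Given: initial velocity v0 = 16 m/s, final velocity v = 24 m/s, time t = 10 s
Using a = (v - v0) / t
a = (24 - 16) / 10
a = 8 / 10
a = 4/5 m/s^2

4/5 m/s^2


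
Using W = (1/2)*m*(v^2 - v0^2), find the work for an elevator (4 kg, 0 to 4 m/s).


Given: m = 4 kg, v0 = 0 m/s, v = 4 m/s
Using W = (1/2)*m*(v^2 - v0^2)
v^2 = 4^2 = 16
v0^2 = 0^2 = 0
v^2 - v0^2 = 16 - 0 = 16
W = (1/2)*4*16 = 32 J

32 J


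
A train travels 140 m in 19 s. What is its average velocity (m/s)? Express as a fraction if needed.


Given: distance d = 140 m, time t = 19 s
Using v = d / t
v = 140 / 19
v = 140/19 m/s

140/19 m/s


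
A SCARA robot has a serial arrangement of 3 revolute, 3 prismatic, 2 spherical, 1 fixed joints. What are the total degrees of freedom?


Given: serial robot with 3 revolute, 3 prismatic, 2 spherical, 1 fixed joints
DOF contribution per joint type: revolute=1, prismatic=1, spherical=3, fixed=0
DOF = 3*1 + 3*1 + 2*3 + 1*0
DOF = 12

12


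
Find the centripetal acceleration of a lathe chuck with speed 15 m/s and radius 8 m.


Given: v = 15 m/s, r = 8 m
Using a_c = v^2 / r
a_c = 15^2 / 8
a_c = 225 / 8
a_c = 225/8 m/s^2

225/8 m/s^2


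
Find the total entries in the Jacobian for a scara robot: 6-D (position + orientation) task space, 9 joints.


Given: task space dimension = 6, joints = 9
Jacobian is a 6 x 9 matrix
Total entries = rows * columns
Total = 6 * 9
Total = 54

54


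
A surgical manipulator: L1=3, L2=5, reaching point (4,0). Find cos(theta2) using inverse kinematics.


Given: L1 = 3, L2 = 5, target (x, y) = (4, 0)
Using cos(theta2) = (x^2 + y^2 - L1^2 - L2^2) / (2*L1*L2)
x^2 + y^2 = 4^2 + 0 = 16
L1^2 + L2^2 = 9 + 25 = 34
Numerator = 16 - 34 = -18
Denominator = 2*3*5 = 30
cos(theta2) = -18/30 = -3/5

-3/5


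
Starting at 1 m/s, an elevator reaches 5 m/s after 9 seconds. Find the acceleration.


Given: initial velocity v0 = 1 m/s, final velocity v = 5 m/s, time t = 9 s
Using a = (v - v0) / t
a = (5 - 1) / 9
a = 4 / 9
a = 4/9 m/s^2

4/9 m/s^2
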